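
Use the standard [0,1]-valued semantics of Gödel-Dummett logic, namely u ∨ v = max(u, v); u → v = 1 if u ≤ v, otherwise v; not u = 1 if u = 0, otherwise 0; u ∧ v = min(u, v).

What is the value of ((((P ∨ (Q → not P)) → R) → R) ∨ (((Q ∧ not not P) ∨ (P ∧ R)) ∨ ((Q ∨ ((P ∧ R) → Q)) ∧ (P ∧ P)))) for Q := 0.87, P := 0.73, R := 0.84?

0.87

not P: Gödel ¬ of 0.73 = 0 (operand ≠ 0)
(Q → not P): 0.87 > 0, so result = 0
(P ∨ (Q → not P)) = max(0.73, 0) = 0.73
((P ∨ (Q → not P)) → R): 0.73 ≤ 0.84, so result = 1
(((P ∨ (Q → not P)) → R) → R): 1 > 0.84, so result = 0.84
not P: Gödel ¬ of 0.73 = 0 (operand ≠ 0)
not not P: Gödel ¬ of 0 = 1 (operand is 0)
(Q ∧ not not P) = min(0.87, 1) = 0.87
(P ∧ R) = min(0.73, 0.84) = 0.73
((Q ∧ not not P) ∨ (P ∧ R)) = max(0.87, 0.73) = 0.87
(P ∧ R) = min(0.73, 0.84) = 0.73
((P ∧ R) → Q): 0.73 ≤ 0.87, so result = 1
(Q ∨ ((P ∧ R) → Q)) = max(0.87, 1) = 1
(P ∧ P) = min(0.73, 0.73) = 0.73
((Q ∨ ((P ∧ R) → Q)) ∧ (P ∧ P)) = min(1, 0.73) = 0.73
(((Q ∧ not not P) ∨ (P ∧ R)) ∨ ((Q ∨ ((P ∧ R) → Q)) ∧ (P ∧ P))) = max(0.87, 0.73) = 0.87
((((P ∨ (Q → not P)) → R) → R) ∨ (((Q ∧ not not P) ∨ (P ∧ R)) ∨ ((Q ∨ ((P ∧ R) → Q)) ∧ (P ∧ P)))) = max(0.84, 0.87) = 0.87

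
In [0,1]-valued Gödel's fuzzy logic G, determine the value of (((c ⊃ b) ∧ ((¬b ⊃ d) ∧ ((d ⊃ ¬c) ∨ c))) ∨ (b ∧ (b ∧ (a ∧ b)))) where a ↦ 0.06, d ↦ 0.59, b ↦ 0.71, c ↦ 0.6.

(c ⊃ b): 0.6 ≤ 0.71, so result = 1
¬b: Gödel ¬ of 0.71 = 0 (operand ≠ 0)
(¬b ⊃ d): 0 ≤ 0.59, so result = 1
¬c: Gödel ¬ of 0.6 = 0 (operand ≠ 0)
(d ⊃ ¬c): 0.59 > 0, so result = 0
((d ⊃ ¬c) ∨ c) = max(0, 0.6) = 0.6
((¬b ⊃ d) ∧ ((d ⊃ ¬c) ∨ c)) = min(1, 0.6) = 0.6
((c ⊃ b) ∧ ((¬b ⊃ d) ∧ ((d ⊃ ¬c) ∨ c))) = min(1, 0.6) = 0.6
(a ∧ b) = min(0.06, 0.71) = 0.06
(b ∧ (a ∧ b)) = min(0.71, 0.06) = 0.06
(b ∧ (b ∧ (a ∧ b))) = min(0.71, 0.06) = 0.06
(((c ⊃ b) ∧ ((¬b ⊃ d) ∧ ((d ⊃ ¬c) ∨ c))) ∨ (b ∧ (b ∧ (a ∧ b)))) = max(0.6, 0.06) = 0.6

0.60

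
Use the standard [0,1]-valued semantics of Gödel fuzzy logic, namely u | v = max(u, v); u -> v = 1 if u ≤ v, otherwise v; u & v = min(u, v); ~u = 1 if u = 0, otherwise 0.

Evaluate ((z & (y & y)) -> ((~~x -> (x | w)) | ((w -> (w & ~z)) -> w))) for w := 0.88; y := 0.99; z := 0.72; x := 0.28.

1.00

(y & y) = min(0.99, 0.99) = 0.99
(z & (y & y)) = min(0.72, 0.99) = 0.72
~x: Gödel ¬ of 0.28 = 0 (operand ≠ 0)
~~x: Gödel ¬ of 0 = 1 (operand is 0)
(x | w) = max(0.28, 0.88) = 0.88
(~~x -> (x | w)): 1 > 0.88, so result = 0.88
~z: Gödel ¬ of 0.72 = 0 (operand ≠ 0)
(w & ~z) = min(0.88, 0) = 0
(w -> (w & ~z)): 0.88 > 0, so result = 0
((w -> (w & ~z)) -> w): 0 ≤ 0.88, so result = 1
((~~x -> (x | w)) | ((w -> (w & ~z)) -> w)) = max(0.88, 1) = 1
((z & (y & y)) -> ((~~x -> (x | w)) | ((w -> (w & ~z)) -> w))): 0.72 ≤ 1, so result = 1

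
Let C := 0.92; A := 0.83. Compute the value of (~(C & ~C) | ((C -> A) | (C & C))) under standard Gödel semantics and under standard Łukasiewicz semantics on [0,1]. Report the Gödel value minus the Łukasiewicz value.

0.08

Gödel evaluation:
  ~C: Gödel ¬ of 0.92 = 0 (operand ≠ 0)
  (C & ~C) = min(0.92, 0) = 0
  ~(C & ~C): Gödel ¬ of 0 = 1 (operand is 0)
  (C -> A): 0.92 > 0.83, so result = 0.83
  (C & C) = min(0.92, 0.92) = 0.92
  ((C -> A) | (C & C)) = max(0.83, 0.92) = 0.92
  (~(C & ~C) | ((C -> A) | (C & C))) = max(1, 0.92) = 1
  Gödel value = 1
Łukasiewicz evaluation:
  ~C: Łukasiewicz ¬ gives 1 − 0.92 = 0.08
  (C & ~C) = min(0.92, 0.08) = 0.08
  ~(C & ~C): Łukasiewicz ¬ gives 1 − 0.08 = 0.92
  (C -> A): min(1, 1 − 0.92 + 0.83) = 0.91
  (C & C) = min(0.92, 0.92) = 0.92
  ((C -> A) | (C & C)) = max(0.91, 0.92) = 0.92
  (~(C & ~C) | ((C -> A) | (C & C))) = max(0.92, 0.92) = 0.92
  Łukasiewicz value = 0.92
Difference: 1 − 0.92 = 0.08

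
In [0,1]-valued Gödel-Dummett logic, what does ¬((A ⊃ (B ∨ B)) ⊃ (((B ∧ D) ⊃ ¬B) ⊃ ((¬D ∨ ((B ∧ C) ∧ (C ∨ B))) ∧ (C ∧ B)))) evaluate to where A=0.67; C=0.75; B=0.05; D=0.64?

0.00

(B ∨ B) = max(0.05, 0.05) = 0.05
(A ⊃ (B ∨ B)): 0.67 > 0.05, so result = 0.05
(B ∧ D) = min(0.05, 0.64) = 0.05
¬B: Gödel ¬ of 0.05 = 0 (operand ≠ 0)
((B ∧ D) ⊃ ¬B): 0.05 > 0, so result = 0
¬D: Gödel ¬ of 0.64 = 0 (operand ≠ 0)
(B ∧ C) = min(0.05, 0.75) = 0.05
(C ∨ B) = max(0.75, 0.05) = 0.75
((B ∧ C) ∧ (C ∨ B)) = min(0.05, 0.75) = 0.05
(¬D ∨ ((B ∧ C) ∧ (C ∨ B))) = max(0, 0.05) = 0.05
(C ∧ B) = min(0.75, 0.05) = 0.05
((¬D ∨ ((B ∧ C) ∧ (C ∨ B))) ∧ (C ∧ B)) = min(0.05, 0.05) = 0.05
(((B ∧ D) ⊃ ¬B) ⊃ ((¬D ∨ ((B ∧ C) ∧ (C ∨ B))) ∧ (C ∧ B))): 0 ≤ 0.05, so result = 1
((A ⊃ (B ∨ B)) ⊃ (((B ∧ D) ⊃ ¬B) ⊃ ((¬D ∨ ((B ∧ C) ∧ (C ∨ B))) ∧ (C ∧ B)))): 0.05 ≤ 1, so result = 1
¬((A ⊃ (B ∨ B)) ⊃ (((B ∧ D) ⊃ ¬B) ⊃ ((¬D ∨ ((B ∧ C) ∧ (C ∨ B))) ∧ (C ∧ B)))): Gödel ¬ of 1 = 0 (operand ≠ 0)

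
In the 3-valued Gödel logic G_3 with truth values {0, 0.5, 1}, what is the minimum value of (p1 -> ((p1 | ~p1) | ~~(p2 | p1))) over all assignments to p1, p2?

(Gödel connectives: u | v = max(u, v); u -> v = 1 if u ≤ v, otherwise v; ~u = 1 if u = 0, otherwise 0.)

1.00

Every assignment gives 1. For instance at p1 = 0, p2 = 0:
  ~p1: Gödel ¬ of 0 = 1 (operand is 0)
  (p1 | ~p1) = max(0, 1) = 1
  (p2 | p1) = max(0, 0) = 0
  ~(p2 | p1): Gödel ¬ of 0 = 1 (operand is 0)
  ~~(p2 | p1): Gödel ¬ of 1 = 0 (operand ≠ 0)
  ((p1 | ~p1) | ~~(p2 | p1)) = max(1, 0) = 1
  (p1 -> ((p1 | ~p1) | ~~(p2 | p1))): 0 ≤ 1, so result = 1
All 9 assignments give value 1 — the formula is a G_3-tautology.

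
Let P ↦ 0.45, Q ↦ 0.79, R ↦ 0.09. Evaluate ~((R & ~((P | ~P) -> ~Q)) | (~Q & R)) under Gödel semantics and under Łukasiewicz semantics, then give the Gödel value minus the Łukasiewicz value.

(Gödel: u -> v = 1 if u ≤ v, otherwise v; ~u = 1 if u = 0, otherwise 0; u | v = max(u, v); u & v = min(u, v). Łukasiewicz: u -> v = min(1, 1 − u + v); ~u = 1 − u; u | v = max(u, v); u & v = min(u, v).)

Gödel evaluation:
  ~P: Gödel ¬ of 0.45 = 0 (operand ≠ 0)
  (P | ~P) = max(0.45, 0) = 0.45
  ~Q: Gödel ¬ of 0.79 = 0 (operand ≠ 0)
  ((P | ~P) -> ~Q): 0.45 > 0, so result = 0
  ~((P | ~P) -> ~Q): Gödel ¬ of 0 = 1 (operand is 0)
  (R & ~((P | ~P) -> ~Q)) = min(0.09, 1) = 0.09
  ~Q: Gödel ¬ of 0.79 = 0 (operand ≠ 0)
  (~Q & R) = min(0, 0.09) = 0
  ((R & ~((P | ~P) -> ~Q)) | (~Q & R)) = max(0.09, 0) = 0.09
  ~((R & ~((P | ~P) -> ~Q)) | (~Q & R)): Gödel ¬ of 0.09 = 0 (operand ≠ 0)
  Gödel value = 0
Łukasiewicz evaluation:
  ~P: Łukasiewicz ¬ gives 1 − 0.45 = 0.55
  (P | ~P) = max(0.45, 0.55) = 0.55
  ~Q: Łukasiewicz ¬ gives 1 − 0.79 = 0.21
  ((P | ~P) -> ~Q): min(1, 1 − 0.55 + 0.21) = 0.66
  ~((P | ~P) -> ~Q): Łukasiewicz ¬ gives 1 − 0.66 = 0.34
  (R & ~((P | ~P) -> ~Q)) = min(0.09, 0.34) = 0.09
  ~Q: Łukasiewicz ¬ gives 1 − 0.79 = 0.21
  (~Q & R) = min(0.21, 0.09) = 0.09
  ((R & ~((P | ~P) -> ~Q)) | (~Q & R)) = max(0.09, 0.09) = 0.09
  ~((R & ~((P | ~P) -> ~Q)) | (~Q & R)): Łukasiewicz ¬ gives 1 − 0.09 = 0.91
  Łukasiewicz value = 0.91
Difference: 0 − 0.91 = -0.91

-0.91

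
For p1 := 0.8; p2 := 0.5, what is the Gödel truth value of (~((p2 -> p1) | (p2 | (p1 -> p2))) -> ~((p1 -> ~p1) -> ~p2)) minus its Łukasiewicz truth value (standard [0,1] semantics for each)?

Gödel evaluation:
  (p2 -> p1): 0.5 ≤ 0.8, so result = 1
  (p1 -> p2): 0.8 > 0.5, so result = 0.5
  (p2 | (p1 -> p2)) = max(0.5, 0.5) = 0.5
  ((p2 -> p1) | (p2 | (p1 -> p2))) = max(1, 0.5) = 1
  ~((p2 -> p1) | (p2 | (p1 -> p2))): Gödel ¬ of 1 = 0 (operand ≠ 0)
  ~p1: Gödel ¬ of 0.8 = 0 (operand ≠ 0)
  (p1 -> ~p1): 0.8 > 0, so result = 0
  ~p2: Gödel ¬ of 0.5 = 0 (operand ≠ 0)
  ((p1 -> ~p1) -> ~p2): 0 ≤ 0, so result = 1
  ~((p1 -> ~p1) -> ~p2): Gödel ¬ of 1 = 0 (operand ≠ 0)
  (~((p2 -> p1) | (p2 | (p1 -> p2))) -> ~((p1 -> ~p1) -> ~p2)): 0 ≤ 0, so result = 1
  Gödel value = 1
Łukasiewicz evaluation:
  (p2 -> p1): min(1, 1 − 0.5 + 0.8) = 1
  (p1 -> p2): min(1, 1 − 0.8 + 0.5) = 0.7
  (p2 | (p1 -> p2)) = max(0.5, 0.7) = 0.7
  ((p2 -> p1) | (p2 | (p1 -> p2))) = max(1, 0.7) = 1
  ~((p2 -> p1) | (p2 | (p1 -> p2))): Łukasiewicz ¬ gives 1 − 1 = 0
  ~p1: Łukasiewicz ¬ gives 1 − 0.8 = 0.2
  (p1 -> ~p1): min(1, 1 − 0.8 + 0.2) = 0.4
  ~p2: Łukasiewicz ¬ gives 1 − 0.5 = 0.5
  ((p1 -> ~p1) -> ~p2): min(1, 1 − 0.4 + 0.5) = 1
  ~((p1 -> ~p1) -> ~p2): Łukasiewicz ¬ gives 1 − 1 = 0
  (~((p2 -> p1) | (p2 | (p1 -> p2))) -> ~((p1 -> ~p1) -> ~p2)): min(1, 1 − 0 + 0) = 1
  Łukasiewicz value = 1
Difference: 1 − 1 = 0.00

0.00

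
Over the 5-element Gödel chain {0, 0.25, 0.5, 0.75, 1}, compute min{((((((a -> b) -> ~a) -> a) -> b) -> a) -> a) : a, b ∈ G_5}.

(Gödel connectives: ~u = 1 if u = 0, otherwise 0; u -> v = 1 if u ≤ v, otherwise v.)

0.25

The minimum is attained at a = 0.25, b = 0:
  (a -> b): 0.25 > 0, so result = 0
  ~a: Gödel ¬ of 0.25 = 0 (operand ≠ 0)
  ((a -> b) -> ~a): 0 ≤ 0, so result = 1
  (((a -> b) -> ~a) -> a): 1 > 0.25, so result = 0.25
  ((((a -> b) -> ~a) -> a) -> b): 0.25 > 0, so result = 0
  (((((a -> b) -> ~a) -> a) -> b) -> a): 0 ≤ 0.25, so result = 1
  ((((((a -> b) -> ~a) -> a) -> b) -> a) -> a): 1 > 0.25, so result = 0.25
Checking all 25 assignments confirms none give a value below 0.25.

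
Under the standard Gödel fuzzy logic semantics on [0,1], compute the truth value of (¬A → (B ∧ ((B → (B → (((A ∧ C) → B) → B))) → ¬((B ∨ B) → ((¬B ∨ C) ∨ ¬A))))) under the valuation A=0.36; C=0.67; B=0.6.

¬A: Gödel ¬ of 0.36 = 0 (operand ≠ 0)
(A ∧ C) = min(0.36, 0.67) = 0.36
((A ∧ C) → B): 0.36 ≤ 0.6, so result = 1
(((A ∧ C) → B) → B): 1 > 0.6, so result = 0.6
(B → (((A ∧ C) → B) → B)): 0.6 ≤ 0.6, so result = 1
(B → (B → (((A ∧ C) → B) → B))): 0.6 ≤ 1, so result = 1
(B ∨ B) = max(0.6, 0.6) = 0.6
¬B: Gödel ¬ of 0.6 = 0 (operand ≠ 0)
(¬B ∨ C) = max(0, 0.67) = 0.67
¬A: Gödel ¬ of 0.36 = 0 (operand ≠ 0)
((¬B ∨ C) ∨ ¬A) = max(0.67, 0) = 0.67
((B ∨ B) → ((¬B ∨ C) ∨ ¬A)): 0.6 ≤ 0.67, so result = 1
¬((B ∨ B) → ((¬B ∨ C) ∨ ¬A)): Gödel ¬ of 1 = 0 (operand ≠ 0)
((B → (B → (((A ∧ C) → B) → B))) → ¬((B ∨ B) → ((¬B ∨ C) ∨ ¬A))): 1 > 0, so result = 0
(B ∧ ((B → (B → (((A ∧ C) → B) → B))) → ¬((B ∨ B) → ((¬B ∨ C) ∨ ¬A)))) = min(0.6, 0) = 0
(¬A → (B ∧ ((B → (B → (((A ∧ C) → B) → B))) → ¬((B ∨ B) → ((¬B ∨ C) ∨ ¬A))))): 0 ≤ 0, so result = 1

1.00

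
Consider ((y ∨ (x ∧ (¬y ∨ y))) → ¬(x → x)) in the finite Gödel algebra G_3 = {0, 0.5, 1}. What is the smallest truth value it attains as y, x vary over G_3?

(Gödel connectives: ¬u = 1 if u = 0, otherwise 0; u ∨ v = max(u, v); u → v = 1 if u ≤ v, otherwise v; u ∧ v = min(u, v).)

0.00

The minimum is attained at y = 0, x = 0.5:
  ¬y: Gödel ¬ of 0 = 1 (operand is 0)
  (¬y ∨ y) = max(1, 0) = 1
  (x ∧ (¬y ∨ y)) = min(0.5, 1) = 0.5
  (y ∨ (x ∧ (¬y ∨ y))) = max(0, 0.5) = 0.5
  (x → x): 0.5 ≤ 0.5, so result = 1
  ¬(x → x): Gödel ¬ of 1 = 0 (operand ≠ 0)
  ((y ∨ (x ∧ (¬y ∨ y))) → ¬(x → x)): 0.5 > 0, so result = 0
Checking all 9 assignments confirms none give a value below 0.00.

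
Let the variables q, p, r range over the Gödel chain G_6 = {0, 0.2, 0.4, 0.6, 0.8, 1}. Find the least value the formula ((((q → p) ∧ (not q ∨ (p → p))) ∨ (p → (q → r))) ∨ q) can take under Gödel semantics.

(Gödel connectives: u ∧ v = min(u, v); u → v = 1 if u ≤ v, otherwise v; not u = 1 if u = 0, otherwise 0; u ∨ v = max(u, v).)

0.40

The minimum is attained at q = 0.4, p = 0.2, r = 0:
  (q → p): 0.4 > 0.2, so result = 0.2
  not q: Gödel ¬ of 0.4 = 0 (operand ≠ 0)
  (p → p): 0.2 ≤ 0.2, so result = 1
  (not q ∨ (p → p)) = max(0, 1) = 1
  ((q → p) ∧ (not q ∨ (p → p))) = min(0.2, 1) = 0.2
  (q → r): 0.4 > 0, so result = 0
  (p → (q → r)): 0.2 > 0, so result = 0
  (((q → p) ∧ (not q ∨ (p → p))) ∨ (p → (q → r))) = max(0.2, 0) = 0.2
  ((((q → p) ∧ (not q ∨ (p → p))) ∨ (p → (q → r))) ∨ q) = max(0.2, 0.4) = 0.4
Checking all 216 assignments confirms none give a value below 0.40.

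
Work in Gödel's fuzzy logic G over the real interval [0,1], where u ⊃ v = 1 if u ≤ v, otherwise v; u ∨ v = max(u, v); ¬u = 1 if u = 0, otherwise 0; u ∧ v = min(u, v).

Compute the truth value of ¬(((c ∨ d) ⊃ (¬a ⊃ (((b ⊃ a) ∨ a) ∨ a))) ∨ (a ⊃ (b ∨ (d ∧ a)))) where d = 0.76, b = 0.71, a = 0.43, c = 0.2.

(c ∨ d) = max(0.2, 0.76) = 0.76
¬a: Gödel ¬ of 0.43 = 0 (operand ≠ 0)
(b ⊃ a): 0.71 > 0.43, so result = 0.43
((b ⊃ a) ∨ a) = max(0.43, 0.43) = 0.43
(((b ⊃ a) ∨ a) ∨ a) = max(0.43, 0.43) = 0.43
(¬a ⊃ (((b ⊃ a) ∨ a) ∨ a)): 0 ≤ 0.43, so result = 1
((c ∨ d) ⊃ (¬a ⊃ (((b ⊃ a) ∨ a) ∨ a))): 0.76 ≤ 1, so result = 1
(d ∧ a) = min(0.76, 0.43) = 0.43
(b ∨ (d ∧ a)) = max(0.71, 0.43) = 0.71
(a ⊃ (b ∨ (d ∧ a))): 0.43 ≤ 0.71, so result = 1
(((c ∨ d) ⊃ (¬a ⊃ (((b ⊃ a) ∨ a) ∨ a))) ∨ (a ⊃ (b ∨ (d ∧ a)))) = max(1, 1) = 1
¬(((c ∨ d) ⊃ (¬a ⊃ (((b ⊃ a) ∨ a) ∨ a))) ∨ (a ⊃ (b ∨ (d ∧ a)))): Gödel ¬ of 1 = 0 (operand ≠ 0)

0.00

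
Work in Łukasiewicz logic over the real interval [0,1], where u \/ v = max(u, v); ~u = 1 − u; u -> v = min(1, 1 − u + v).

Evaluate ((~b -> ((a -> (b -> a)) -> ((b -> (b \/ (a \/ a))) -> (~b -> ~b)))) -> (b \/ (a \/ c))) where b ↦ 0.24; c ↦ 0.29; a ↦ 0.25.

0.29

~b: Łukasiewicz ¬ gives 1 − 0.24 = 0.76
(b -> a): min(1, 1 − 0.24 + 0.25) = 1
(a -> (b -> a)): min(1, 1 − 0.25 + 1) = 1
(a \/ a) = max(0.25, 0.25) = 0.25
(b \/ (a \/ a)) = max(0.24, 0.25) = 0.25
(b -> (b \/ (a \/ a))): min(1, 1 − 0.24 + 0.25) = 1
~b: Łukasiewicz ¬ gives 1 − 0.24 = 0.76
~b: Łukasiewicz ¬ gives 1 − 0.24 = 0.76
(~b -> ~b): min(1, 1 − 0.76 + 0.76) = 1
((b -> (b \/ (a \/ a))) -> (~b -> ~b)): min(1, 1 − 1 + 1) = 1
((a -> (b -> a)) -> ((b -> (b \/ (a \/ a))) -> (~b -> ~b))): min(1, 1 − 1 + 1) = 1
(~b -> ((a -> (b -> a)) -> ((b -> (b \/ (a \/ a))) -> (~b -> ~b)))): min(1, 1 − 0.76 + 1) = 1
(a \/ c) = max(0.25, 0.29) = 0.29
(b \/ (a \/ c)) = max(0.24, 0.29) = 0.29
((~b -> ((a -> (b -> a)) -> ((b -> (b \/ (a \/ a))) -> (~b -> ~b)))) -> (b \/ (a \/ c))): min(1, 1 − 1 + 0.29) = 0.29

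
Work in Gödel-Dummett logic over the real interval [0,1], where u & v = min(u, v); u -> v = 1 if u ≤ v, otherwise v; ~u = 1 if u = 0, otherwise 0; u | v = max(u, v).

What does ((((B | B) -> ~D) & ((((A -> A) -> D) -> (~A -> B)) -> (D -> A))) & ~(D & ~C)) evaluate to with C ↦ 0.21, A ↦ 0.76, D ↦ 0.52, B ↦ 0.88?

0.00

(B | B) = max(0.88, 0.88) = 0.88
~D: Gödel ¬ of 0.52 = 0 (operand ≠ 0)
((B | B) -> ~D): 0.88 > 0, so result = 0
(A -> A): 0.76 ≤ 0.76, so result = 1
((A -> A) -> D): 1 > 0.52, so result = 0.52
~A: Gödel ¬ of 0.76 = 0 (operand ≠ 0)
(~A -> B): 0 ≤ 0.88, so result = 1
(((A -> A) -> D) -> (~A -> B)): 0.52 ≤ 1, so result = 1
(D -> A): 0.52 ≤ 0.76, so result = 1
((((A -> A) -> D) -> (~A -> B)) -> (D -> A)): 1 ≤ 1, so result = 1
(((B | B) -> ~D) & ((((A -> A) -> D) -> (~A -> B)) -> (D -> A))) = min(0, 1) = 0
~C: Gödel ¬ of 0.21 = 0 (operand ≠ 0)
(D & ~C) = min(0.52, 0) = 0
~(D & ~C): Gödel ¬ of 0 = 1 (operand is 0)
((((B | B) -> ~D) & ((((A -> A) -> D) -> (~A -> B)) -> (D -> A))) & ~(D & ~C)) = min(0, 1) = 0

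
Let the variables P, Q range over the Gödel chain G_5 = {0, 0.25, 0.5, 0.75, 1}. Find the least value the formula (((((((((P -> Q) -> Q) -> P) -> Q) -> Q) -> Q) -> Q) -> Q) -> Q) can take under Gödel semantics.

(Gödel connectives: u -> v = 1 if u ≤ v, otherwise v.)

The minimum is attained at P = 0, Q = 0.25:
  (P -> Q): 0 ≤ 0.25, so result = 1
  ((P -> Q) -> Q): 1 > 0.25, so result = 0.25
  (((P -> Q) -> Q) -> P): 0.25 > 0, so result = 0
  ((((P -> Q) -> Q) -> P) -> Q): 0 ≤ 0.25, so result = 1
  (((((P -> Q) -> Q) -> P) -> Q) -> Q): 1 > 0.25, so result = 0.25
  ((((((P -> Q) -> Q) -> P) -> Q) -> Q) -> Q): 0.25 ≤ 0.25, so result = 1
  (((((((P -> Q) -> Q) -> P) -> Q) -> Q) -> Q) -> Q): 1 > 0.25, so result = 0.25
  ((((((((P -> Q) -> Q) -> P) -> Q) -> Q) -> Q) -> Q) -> Q): 0.25 ≤ 0.25, so result = 1
  (((((((((P -> Q) -> Q) -> P) -> Q) -> Q) -> Q) -> Q) -> Q) -> Q): 1 > 0.25, so result = 0.25
Checking all 25 assignments confirms none give a value below 0.25.

0.25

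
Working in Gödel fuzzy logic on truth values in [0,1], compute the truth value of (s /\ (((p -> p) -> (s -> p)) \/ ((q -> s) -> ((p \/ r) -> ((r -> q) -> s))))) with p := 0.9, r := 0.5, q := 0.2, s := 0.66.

(p -> p): 0.9 ≤ 0.9, so result = 1
(s -> p): 0.66 ≤ 0.9, so result = 1
((p -> p) -> (s -> p)): 1 ≤ 1, so result = 1
(q -> s): 0.2 ≤ 0.66, so result = 1
(p \/ r) = max(0.9, 0.5) = 0.9
(r -> q): 0.5 > 0.2, so result = 0.2
((r -> q) -> s): 0.2 ≤ 0.66, so result = 1
((p \/ r) -> ((r -> q) -> s)): 0.9 ≤ 1, so result = 1
((q -> s) -> ((p \/ r) -> ((r -> q) -> s))): 1 ≤ 1, so result = 1
(((p -> p) -> (s -> p)) \/ ((q -> s) -> ((p \/ r) -> ((r -> q) -> s)))) = max(1, 1) = 1
(s /\ (((p -> p) -> (s -> p)) \/ ((q -> s) -> ((p \/ r) -> ((r -> q) -> s))))) = min(0.66, 1) = 0.66

0.66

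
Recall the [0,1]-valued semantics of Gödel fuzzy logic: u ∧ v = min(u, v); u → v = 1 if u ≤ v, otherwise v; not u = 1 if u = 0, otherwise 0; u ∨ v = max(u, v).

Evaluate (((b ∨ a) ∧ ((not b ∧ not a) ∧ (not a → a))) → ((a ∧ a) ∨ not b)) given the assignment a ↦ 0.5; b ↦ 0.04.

(b ∨ a) = max(0.04, 0.5) = 0.5
not b: Gödel ¬ of 0.04 = 0 (operand ≠ 0)
not a: Gödel ¬ of 0.5 = 0 (operand ≠ 0)
(not b ∧ not a) = min(0, 0) = 0
not a: Gödel ¬ of 0.5 = 0 (operand ≠ 0)
(not a → a): 0 ≤ 0.5, so result = 1
((not b ∧ not a) ∧ (not a → a)) = min(0, 1) = 0
((b ∨ a) ∧ ((not b ∧ not a) ∧ (not a → a))) = min(0.5, 0) = 0
(a ∧ a) = min(0.5, 0.5) = 0.5
not b: Gödel ¬ of 0.04 = 0 (operand ≠ 0)
((a ∧ a) ∨ not b) = max(0.5, 0) = 0.5
(((b ∨ a) ∧ ((not b ∧ not a) ∧ (not a → a))) → ((a ∧ a) ∨ not b)): 0 ≤ 0.5, so result = 1

1.00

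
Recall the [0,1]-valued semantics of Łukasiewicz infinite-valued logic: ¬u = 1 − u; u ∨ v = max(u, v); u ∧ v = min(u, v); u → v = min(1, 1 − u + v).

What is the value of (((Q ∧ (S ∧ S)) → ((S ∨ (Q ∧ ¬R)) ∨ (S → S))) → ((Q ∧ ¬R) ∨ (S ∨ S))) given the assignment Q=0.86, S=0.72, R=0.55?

(S ∧ S) = min(0.72, 0.72) = 0.72
(Q ∧ (S ∧ S)) = min(0.86, 0.72) = 0.72
¬R: Łukasiewicz ¬ gives 1 − 0.55 = 0.45
(Q ∧ ¬R) = min(0.86, 0.45) = 0.45
(S ∨ (Q ∧ ¬R)) = max(0.72, 0.45) = 0.72
(S → S): min(1, 1 − 0.72 + 0.72) = 1
((S ∨ (Q ∧ ¬R)) ∨ (S → S)) = max(0.72, 1) = 1
((Q ∧ (S ∧ S)) → ((S ∨ (Q ∧ ¬R)) ∨ (S → S))): min(1, 1 − 0.72 + 1) = 1
¬R: Łukasiewicz ¬ gives 1 − 0.55 = 0.45
(Q ∧ ¬R) = min(0.86, 0.45) = 0.45
(S ∨ S) = max(0.72, 0.72) = 0.72
((Q ∧ ¬R) ∨ (S ∨ S)) = max(0.45, 0.72) = 0.72
(((Q ∧ (S ∧ S)) → ((S ∨ (Q ∧ ¬R)) ∨ (S → S))) → ((Q ∧ ¬R) ∨ (S ∨ S))): min(1, 1 − 1 + 0.72) = 0.72

0.72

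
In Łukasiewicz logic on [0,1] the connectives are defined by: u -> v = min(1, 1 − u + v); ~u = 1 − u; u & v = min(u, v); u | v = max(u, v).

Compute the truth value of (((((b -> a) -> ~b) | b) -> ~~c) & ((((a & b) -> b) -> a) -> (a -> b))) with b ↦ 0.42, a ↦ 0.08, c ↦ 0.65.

(b -> a): min(1, 1 − 0.42 + 0.08) = 0.66
~b: Łukasiewicz ¬ gives 1 − 0.42 = 0.58
((b -> a) -> ~b): min(1, 1 − 0.66 + 0.58) = 0.92
(((b -> a) -> ~b) | b) = max(0.92, 0.42) = 0.92
~c: Łukasiewicz ¬ gives 1 − 0.65 = 0.35
~~c: Łukasiewicz ¬ gives 1 − 0.35 = 0.65
((((b -> a) -> ~b) | b) -> ~~c): min(1, 1 − 0.92 + 0.65) = 0.73
(a & b) = min(0.08, 0.42) = 0.08
((a & b) -> b): min(1, 1 − 0.08 + 0.42) = 1
(((a & b) -> b) -> a): min(1, 1 − 1 + 0.08) = 0.08
(a -> b): min(1, 1 − 0.08 + 0.42) = 1
((((a & b) -> b) -> a) -> (a -> b)): min(1, 1 − 0.08 + 1) = 1
(((((b -> a) -> ~b) | b) -> ~~c) & ((((a & b) -> b) -> a) -> (a -> b))) = min(0.73, 1) = 0.73

0.73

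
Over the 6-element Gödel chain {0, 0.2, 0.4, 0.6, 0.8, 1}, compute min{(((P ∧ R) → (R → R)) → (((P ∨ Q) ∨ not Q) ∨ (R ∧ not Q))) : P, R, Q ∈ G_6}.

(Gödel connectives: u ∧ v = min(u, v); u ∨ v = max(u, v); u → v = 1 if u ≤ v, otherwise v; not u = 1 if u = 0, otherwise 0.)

The minimum is attained at P = 0, R = 0, Q = 0.2:
  (P ∧ R) = min(0, 0) = 0
  (R → R): 0 ≤ 0, so result = 1
  ((P ∧ R) → (R → R)): 0 ≤ 1, so result = 1
  (P ∨ Q) = max(0, 0.2) = 0.2
  not Q: Gödel ¬ of 0.2 = 0 (operand ≠ 0)
  ((P ∨ Q) ∨ not Q) = max(0.2, 0) = 0.2
  not Q: Gödel ¬ of 0.2 = 0 (operand ≠ 0)
  (R ∧ not Q) = min(0, 0) = 0
  (((P ∨ Q) ∨ not Q) ∨ (R ∧ not Q)) = max(0.2, 0) = 0.2
  (((P ∧ R) → (R → R)) → (((P ∨ Q) ∨ not Q) ∨ (R ∧ not Q))): 1 > 0.2, so result = 0.2
Checking all 216 assignments confirms none give a value below 0.20.

0.20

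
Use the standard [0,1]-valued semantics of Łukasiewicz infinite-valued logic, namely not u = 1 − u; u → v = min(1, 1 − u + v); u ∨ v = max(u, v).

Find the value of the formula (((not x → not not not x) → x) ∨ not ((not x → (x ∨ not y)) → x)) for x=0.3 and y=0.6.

not x: Łukasiewicz ¬ gives 1 − 0.3 = 0.7
not x: Łukasiewicz ¬ gives 1 − 0.3 = 0.7
not not x: Łukasiewicz ¬ gives 1 − 0.7 = 0.3
not not not x: Łukasiewicz ¬ gives 1 − 0.3 = 0.7
(not x → not not not x): min(1, 1 − 0.7 + 0.7) = 1
((not x → not not not x) → x): min(1, 1 − 1 + 0.3) = 0.3
not x: Łukasiewicz ¬ gives 1 − 0.3 = 0.7
not y: Łukasiewicz ¬ gives 1 − 0.6 = 0.4
(x ∨ not y) = max(0.3, 0.4) = 0.4
(not x → (x ∨ not y)): min(1, 1 − 0.7 + 0.4) = 0.7
((not x → (x ∨ not y)) → x): min(1, 1 − 0.7 + 0.3) = 0.6
not ((not x → (x ∨ not y)) → x): Łukasiewicz ¬ gives 1 − 0.6 = 0.4
(((not x → not not not x) → x) ∨ not ((not x → (x ∨ not y)) → x)) = max(0.3, 0.4) = 0.4

0.40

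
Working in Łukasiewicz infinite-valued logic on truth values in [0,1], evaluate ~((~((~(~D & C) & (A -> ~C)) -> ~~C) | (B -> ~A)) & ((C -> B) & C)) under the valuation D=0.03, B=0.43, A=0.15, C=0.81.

~D: Łukasiewicz ¬ gives 1 − 0.03 = 0.97
(~D & C) = min(0.97, 0.81) = 0.81
~(~D & C): Łukasiewicz ¬ gives 1 − 0.81 = 0.19
~C: Łukasiewicz ¬ gives 1 − 0.81 = 0.19
(A -> ~C): min(1, 1 − 0.15 + 0.19) = 1
(~(~D & C) & (A -> ~C)) = min(0.19, 1) = 0.19
~C: Łukasiewicz ¬ gives 1 − 0.81 = 0.19
~~C: Łukasiewicz ¬ gives 1 − 0.19 = 0.81
((~(~D & C) & (A -> ~C)) -> ~~C): min(1, 1 − 0.19 + 0.81) = 1
~((~(~D & C) & (A -> ~C)) -> ~~C): Łukasiewicz ¬ gives 1 − 1 = 0
~A: Łukasiewicz ¬ gives 1 − 0.15 = 0.85
(B -> ~A): min(1, 1 − 0.43 + 0.85) = 1
(~((~(~D & C) & (A -> ~C)) -> ~~C) | (B -> ~A)) = max(0, 1) = 1
(C -> B): min(1, 1 − 0.81 + 0.43) = 0.62
((C -> B) & C) = min(0.62, 0.81) = 0.62
((~((~(~D & C) & (A -> ~C)) -> ~~C) | (B -> ~A)) & ((C -> B) & C)) = min(1, 0.62) = 0.62
~((~((~(~D & C) & (A -> ~C)) -> ~~C) | (B -> ~A)) & ((C -> B) & C)): Łukasiewicz ¬ gives 1 − 0.62 = 0.38

0.38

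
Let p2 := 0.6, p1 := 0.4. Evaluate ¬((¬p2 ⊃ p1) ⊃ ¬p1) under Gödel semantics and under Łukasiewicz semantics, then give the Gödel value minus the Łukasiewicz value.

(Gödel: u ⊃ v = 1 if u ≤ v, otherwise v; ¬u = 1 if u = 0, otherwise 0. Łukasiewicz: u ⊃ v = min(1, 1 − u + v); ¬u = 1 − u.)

0.60

Gödel evaluation:
  ¬p2: Gödel ¬ of 0.6 = 0 (operand ≠ 0)
  (¬p2 ⊃ p1): 0 ≤ 0.4, so result = 1
  ¬p1: Gödel ¬ of 0.4 = 0 (operand ≠ 0)
  ((¬p2 ⊃ p1) ⊃ ¬p1): 1 > 0, so result = 0
  ¬((¬p2 ⊃ p1) ⊃ ¬p1): Gödel ¬ of 0 = 1 (operand is 0)
  Gödel value = 1
Łukasiewicz evaluation:
  ¬p2: Łukasiewicz ¬ gives 1 − 0.6 = 0.4
  (¬p2 ⊃ p1): min(1, 1 − 0.4 + 0.4) = 1
  ¬p1: Łukasiewicz ¬ gives 1 − 0.4 = 0.6
  ((¬p2 ⊃ p1) ⊃ ¬p1): min(1, 1 − 1 + 0.6) = 0.6
  ¬((¬p2 ⊃ p1) ⊃ ¬p1): Łukasiewicz ¬ gives 1 − 0.6 = 0.4
  Łukasiewicz value = 0.4
Difference: 1 − 0.4 = 0.60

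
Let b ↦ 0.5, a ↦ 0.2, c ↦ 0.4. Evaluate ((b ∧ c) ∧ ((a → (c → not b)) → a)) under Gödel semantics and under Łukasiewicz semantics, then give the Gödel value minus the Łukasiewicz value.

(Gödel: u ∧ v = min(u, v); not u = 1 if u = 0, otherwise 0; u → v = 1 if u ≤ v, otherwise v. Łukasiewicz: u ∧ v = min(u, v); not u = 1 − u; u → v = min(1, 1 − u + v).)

Gödel evaluation:
  (b ∧ c) = min(0.5, 0.4) = 0.4
  not b: Gödel ¬ of 0.5 = 0 (operand ≠ 0)
  (c → not b): 0.4 > 0, so result = 0
  (a → (c → not b)): 0.2 > 0, so result = 0
  ((a → (c → not b)) → a): 0 ≤ 0.2, so result = 1
  ((b ∧ c) ∧ ((a → (c → not b)) → a)) = min(0.4, 1) = 0.4
  Gödel value = 0.4
Łukasiewicz evaluation:
  (b ∧ c) = min(0.5, 0.4) = 0.4
  not b: Łukasiewicz ¬ gives 1 − 0.5 = 0.5
  (c → not b): min(1, 1 − 0.4 + 0.5) = 1
  (a → (c → not b)): min(1, 1 − 0.2 + 1) = 1
  ((a → (c → not b)) → a): min(1, 1 − 1 + 0.2) = 0.2
  ((b ∧ c) ∧ ((a → (c → not b)) → a)) = min(0.4, 0.2) = 0.2
  Łukasiewicz value = 0.2
Difference: 0.4 − 0.2 = 0.20

0.20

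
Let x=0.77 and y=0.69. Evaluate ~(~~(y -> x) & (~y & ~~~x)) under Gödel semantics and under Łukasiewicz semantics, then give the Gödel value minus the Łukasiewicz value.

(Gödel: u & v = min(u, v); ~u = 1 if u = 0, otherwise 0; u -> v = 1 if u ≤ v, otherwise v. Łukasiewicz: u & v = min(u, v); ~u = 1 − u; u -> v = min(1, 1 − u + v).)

Gödel evaluation:
  (y -> x): 0.69 ≤ 0.77, so result = 1
  ~(y -> x): Gödel ¬ of 1 = 0 (operand ≠ 0)
  ~~(y -> x): Gödel ¬ of 0 = 1 (operand is 0)
  ~y: Gödel ¬ of 0.69 = 0 (operand ≠ 0)
  ~x: Gödel ¬ of 0.77 = 0 (operand ≠ 0)
  ~~x: Gödel ¬ of 0 = 1 (operand is 0)
  ~~~x: Gödel ¬ of 1 = 0 (operand ≠ 0)
  (~y & ~~~x) = min(0, 0) = 0
  (~~(y -> x) & (~y & ~~~x)) = min(1, 0) = 0
  ~(~~(y -> x) & (~y & ~~~x)): Gödel ¬ of 0 = 1 (operand is 0)
  Gödel value = 1
Łukasiewicz evaluation:
  (y -> x): min(1, 1 − 0.69 + 0.77) = 1
  ~(y -> x): Łukasiewicz ¬ gives 1 − 1 = 0
  ~~(y -> x): Łukasiewicz ¬ gives 1 − 0 = 1
  ~y: Łukasiewicz ¬ gives 1 − 0.69 = 0.31
  ~x: Łukasiewicz ¬ gives 1 − 0.77 = 0.23
  ~~x: Łukasiewicz ¬ gives 1 − 0.23 = 0.77
  ~~~x: Łukasiewicz ¬ gives 1 − 0.77 = 0.23
  (~y & ~~~x) = min(0.31, 0.23) = 0.23
  (~~(y -> x) & (~y & ~~~x)) = min(1, 0.23) = 0.23
  ~(~~(y -> x) & (~y & ~~~x)): Łukasiewicz ¬ gives 1 − 0.23 = 0.77
  Łukasiewicz value = 0.77
Difference: 1 − 0.77 = 0.23

0.23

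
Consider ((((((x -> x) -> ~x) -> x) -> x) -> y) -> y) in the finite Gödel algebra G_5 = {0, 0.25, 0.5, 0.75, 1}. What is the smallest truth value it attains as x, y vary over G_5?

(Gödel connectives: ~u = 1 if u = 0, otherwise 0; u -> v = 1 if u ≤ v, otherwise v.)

The minimum is attained at x = 0.25, y = 0.25:
  (x -> x): 0.25 ≤ 0.25, so result = 1
  ~x: Gödel ¬ of 0.25 = 0 (operand ≠ 0)
  ((x -> x) -> ~x): 1 > 0, so result = 0
  (((x -> x) -> ~x) -> x): 0 ≤ 0.25, so result = 1
  ((((x -> x) -> ~x) -> x) -> x): 1 > 0.25, so result = 0.25
  (((((x -> x) -> ~x) -> x) -> x) -> y): 0.25 ≤ 0.25, so result = 1
  ((((((x -> x) -> ~x) -> x) -> x) -> y) -> y): 1 > 0.25, so result = 0.25
Checking all 25 assignments confirms none give a value below 0.25.

0.25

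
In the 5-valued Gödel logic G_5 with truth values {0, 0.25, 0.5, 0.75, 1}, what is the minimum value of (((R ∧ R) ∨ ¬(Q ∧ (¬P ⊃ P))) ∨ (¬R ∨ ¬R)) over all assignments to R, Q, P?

0.25

The minimum is attained at R = 0.25, Q = 0.25, P = 0.25:
  (R ∧ R) = min(0.25, 0.25) = 0.25
  ¬P: Gödel ¬ of 0.25 = 0 (operand ≠ 0)
  (¬P ⊃ P): 0 ≤ 0.25, so result = 1
  (Q ∧ (¬P ⊃ P)) = min(0.25, 1) = 0.25
  ¬(Q ∧ (¬P ⊃ P)): Gödel ¬ of 0.25 = 0 (operand ≠ 0)
  ((R ∧ R) ∨ ¬(Q ∧ (¬P ⊃ P))) = max(0.25, 0) = 0.25
  ¬R: Gödel ¬ of 0.25 = 0 (operand ≠ 0)
  ¬R: Gödel ¬ of 0.25 = 0 (operand ≠ 0)
  (¬R ∨ ¬R) = max(0, 0) = 0
  (((R ∧ R) ∨ ¬(Q ∧ (¬P ⊃ P))) ∨ (¬R ∨ ¬R)) = max(0.25, 0) = 0.25
Checking all 125 assignments confirms none give a value below 0.25.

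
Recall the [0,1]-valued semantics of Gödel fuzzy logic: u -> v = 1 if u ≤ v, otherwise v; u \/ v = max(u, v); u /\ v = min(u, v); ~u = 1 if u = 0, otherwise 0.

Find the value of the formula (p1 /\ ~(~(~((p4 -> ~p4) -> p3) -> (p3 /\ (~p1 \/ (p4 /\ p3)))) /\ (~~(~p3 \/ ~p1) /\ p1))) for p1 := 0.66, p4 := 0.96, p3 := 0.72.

0.66

~p4: Gödel ¬ of 0.96 = 0 (operand ≠ 0)
(p4 -> ~p4): 0.96 > 0, so result = 0
((p4 -> ~p4) -> p3): 0 ≤ 0.72, so result = 1
~((p4 -> ~p4) -> p3): Gödel ¬ of 1 = 0 (operand ≠ 0)
~p1: Gödel ¬ of 0.66 = 0 (operand ≠ 0)
(p4 /\ p3) = min(0.96, 0.72) = 0.72
(~p1 \/ (p4 /\ p3)) = max(0, 0.72) = 0.72
(p3 /\ (~p1 \/ (p4 /\ p3))) = min(0.72, 0.72) = 0.72
(~((p4 -> ~p4) -> p3) -> (p3 /\ (~p1 \/ (p4 /\ p3)))): 0 ≤ 0.72, so result = 1
~(~((p4 -> ~p4) -> p3) -> (p3 /\ (~p1 \/ (p4 /\ p3)))): Gödel ¬ of 1 = 0 (operand ≠ 0)
~p3: Gödel ¬ of 0.72 = 0 (operand ≠ 0)
~p1: Gödel ¬ of 0.66 = 0 (operand ≠ 0)
(~p3 \/ ~p1) = max(0, 0) = 0
~(~p3 \/ ~p1): Gödel ¬ of 0 = 1 (operand is 0)
~~(~p3 \/ ~p1): Gödel ¬ of 1 = 0 (operand ≠ 0)
(~~(~p3 \/ ~p1) /\ p1) = min(0, 0.66) = 0
(~(~((p4 -> ~p4) -> p3) -> (p3 /\ (~p1 \/ (p4 /\ p3)))) /\ (~~(~p3 \/ ~p1) /\ p1)) = min(0, 0) = 0
~(~(~((p4 -> ~p4) -> p3) -> (p3 /\ (~p1 \/ (p4 /\ p3)))) /\ (~~(~p3 \/ ~p1) /\ p1)): Gödel ¬ of 0 = 1 (operand is 0)
(p1 /\ ~(~(~((p4 -> ~p4) -> p3) -> (p3 /\ (~p1 \/ (p4 /\ p3)))) /\ (~~(~p3 \/ ~p1) /\ p1))) = min(0.66, 1) = 0.66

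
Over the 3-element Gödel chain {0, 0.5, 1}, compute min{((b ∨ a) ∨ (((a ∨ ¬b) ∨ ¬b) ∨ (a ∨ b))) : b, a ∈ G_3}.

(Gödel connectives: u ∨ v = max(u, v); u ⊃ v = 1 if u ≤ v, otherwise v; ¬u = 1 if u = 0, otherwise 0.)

0.50

The minimum is attained at b = 0.5, a = 0:
  (b ∨ a) = max(0.5, 0) = 0.5
  ¬b: Gödel ¬ of 0.5 = 0 (operand ≠ 0)
  (a ∨ ¬b) = max(0, 0) = 0
  ¬b: Gödel ¬ of 0.5 = 0 (operand ≠ 0)
  ((a ∨ ¬b) ∨ ¬b) = max(0, 0) = 0
  (a ∨ b) = max(0, 0.5) = 0.5
  (((a ∨ ¬b) ∨ ¬b) ∨ (a ∨ b)) = max(0, 0.5) = 0.5
  ((b ∨ a) ∨ (((a ∨ ¬b) ∨ ¬b) ∨ (a ∨ b))) = max(0.5, 0.5) = 0.5
Checking all 9 assignments confirms none give a value below 0.50.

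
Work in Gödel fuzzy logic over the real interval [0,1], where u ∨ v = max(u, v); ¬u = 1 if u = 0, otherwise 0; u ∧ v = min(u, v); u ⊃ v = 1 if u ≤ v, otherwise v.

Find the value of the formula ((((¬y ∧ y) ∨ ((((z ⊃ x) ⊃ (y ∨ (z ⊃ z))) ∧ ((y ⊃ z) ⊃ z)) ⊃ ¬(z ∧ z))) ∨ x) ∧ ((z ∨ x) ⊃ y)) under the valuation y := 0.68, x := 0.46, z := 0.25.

¬y: Gödel ¬ of 0.68 = 0 (operand ≠ 0)
(¬y ∧ y) = min(0, 0.68) = 0
(z ⊃ x): 0.25 ≤ 0.46, so result = 1
(z ⊃ z): 0.25 ≤ 0.25, so result = 1
(y ∨ (z ⊃ z)) = max(0.68, 1) = 1
((z ⊃ x) ⊃ (y ∨ (z ⊃ z))): 1 ≤ 1, so result = 1
(y ⊃ z): 0.68 > 0.25, so result = 0.25
((y ⊃ z) ⊃ z): 0.25 ≤ 0.25, so result = 1
(((z ⊃ x) ⊃ (y ∨ (z ⊃ z))) ∧ ((y ⊃ z) ⊃ z)) = min(1, 1) = 1
(z ∧ z) = min(0.25, 0.25) = 0.25
¬(z ∧ z): Gödel ¬ of 0.25 = 0 (operand ≠ 0)
((((z ⊃ x) ⊃ (y ∨ (z ⊃ z))) ∧ ((y ⊃ z) ⊃ z)) ⊃ ¬(z ∧ z)): 1 > 0, so result = 0
((¬y ∧ y) ∨ ((((z ⊃ x) ⊃ (y ∨ (z ⊃ z))) ∧ ((y ⊃ z) ⊃ z)) ⊃ ¬(z ∧ z))) = max(0, 0) = 0
(((¬y ∧ y) ∨ ((((z ⊃ x) ⊃ (y ∨ (z ⊃ z))) ∧ ((y ⊃ z) ⊃ z)) ⊃ ¬(z ∧ z))) ∨ x) = max(0, 0.46) = 0.46
(z ∨ x) = max(0.25, 0.46) = 0.46
((z ∨ x) ⊃ y): 0.46 ≤ 0.68, so result = 1
((((¬y ∧ y) ∨ ((((z ⊃ x) ⊃ (y ∨ (z ⊃ z))) ∧ ((y ⊃ z) ⊃ z)) ⊃ ¬(z ∧ z))) ∨ x) ∧ ((z ∨ x) ⊃ y)) = min(0.46, 1) = 0.46

0.46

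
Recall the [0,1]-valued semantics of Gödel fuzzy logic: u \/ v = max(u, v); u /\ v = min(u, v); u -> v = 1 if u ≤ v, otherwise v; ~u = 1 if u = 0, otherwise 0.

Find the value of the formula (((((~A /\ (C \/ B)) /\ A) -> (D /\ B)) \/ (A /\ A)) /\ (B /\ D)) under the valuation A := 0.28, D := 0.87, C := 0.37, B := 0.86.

0.86

~A: Gödel ¬ of 0.28 = 0 (operand ≠ 0)
(C \/ B) = max(0.37, 0.86) = 0.86
(~A /\ (C \/ B)) = min(0, 0.86) = 0
((~A /\ (C \/ B)) /\ A) = min(0, 0.28) = 0
(D /\ B) = min(0.87, 0.86) = 0.86
(((~A /\ (C \/ B)) /\ A) -> (D /\ B)): 0 ≤ 0.86, so result = 1
(A /\ A) = min(0.28, 0.28) = 0.28
((((~A /\ (C \/ B)) /\ A) -> (D /\ B)) \/ (A /\ A)) = max(1, 0.28) = 1
(B /\ D) = min(0.86, 0.87) = 0.86
(((((~A /\ (C \/ B)) /\ A) -> (D /\ B)) \/ (A /\ A)) /\ (B /\ D)) = min(1, 0.86) = 0.86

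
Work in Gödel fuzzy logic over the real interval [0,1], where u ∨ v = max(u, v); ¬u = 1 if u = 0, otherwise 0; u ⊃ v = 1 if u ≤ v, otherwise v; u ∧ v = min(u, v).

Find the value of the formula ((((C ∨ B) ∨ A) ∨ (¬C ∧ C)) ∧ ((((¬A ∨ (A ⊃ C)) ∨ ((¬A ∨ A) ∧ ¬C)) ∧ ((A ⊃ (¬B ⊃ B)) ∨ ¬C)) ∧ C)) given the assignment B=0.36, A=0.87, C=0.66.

(C ∨ B) = max(0.66, 0.36) = 0.66
((C ∨ B) ∨ A) = max(0.66, 0.87) = 0.87
¬C: Gödel ¬ of 0.66 = 0 (operand ≠ 0)
(¬C ∧ C) = min(0, 0.66) = 0
(((C ∨ B) ∨ A) ∨ (¬C ∧ C)) = max(0.87, 0) = 0.87
¬A: Gödel ¬ of 0.87 = 0 (operand ≠ 0)
(A ⊃ C): 0.87 > 0.66, so result = 0.66
(¬A ∨ (A ⊃ C)) = max(0, 0.66) = 0.66
¬A: Gödel ¬ of 0.87 = 0 (operand ≠ 0)
(¬A ∨ A) = max(0, 0.87) = 0.87
¬C: Gödel ¬ of 0.66 = 0 (operand ≠ 0)
((¬A ∨ A) ∧ ¬C) = min(0.87, 0) = 0
((¬A ∨ (A ⊃ C)) ∨ ((¬A ∨ A) ∧ ¬C)) = max(0.66, 0) = 0.66
¬B: Gödel ¬ of 0.36 = 0 (operand ≠ 0)
(¬B ⊃ B): 0 ≤ 0.36, so result = 1
(A ⊃ (¬B ⊃ B)): 0.87 ≤ 1, so result = 1
¬C: Gödel ¬ of 0.66 = 0 (operand ≠ 0)
((A ⊃ (¬B ⊃ B)) ∨ ¬C) = max(1, 0) = 1
(((¬A ∨ (A ⊃ C)) ∨ ((¬A ∨ A) ∧ ¬C)) ∧ ((A ⊃ (¬B ⊃ B)) ∨ ¬C)) = min(0.66, 1) = 0.66
((((¬A ∨ (A ⊃ C)) ∨ ((¬A ∨ A) ∧ ¬C)) ∧ ((A ⊃ (¬B ⊃ B)) ∨ ¬C)) ∧ C) = min(0.66, 0.66) = 0.66
((((C ∨ B) ∨ A) ∨ (¬C ∧ C)) ∧ ((((¬A ∨ (A ⊃ C)) ∨ ((¬A ∨ A) ∧ ¬C)) ∧ ((A ⊃ (¬B ⊃ B)) ∨ ¬C)) ∧ C)) = min(0.87, 0.66) = 0.66

0.66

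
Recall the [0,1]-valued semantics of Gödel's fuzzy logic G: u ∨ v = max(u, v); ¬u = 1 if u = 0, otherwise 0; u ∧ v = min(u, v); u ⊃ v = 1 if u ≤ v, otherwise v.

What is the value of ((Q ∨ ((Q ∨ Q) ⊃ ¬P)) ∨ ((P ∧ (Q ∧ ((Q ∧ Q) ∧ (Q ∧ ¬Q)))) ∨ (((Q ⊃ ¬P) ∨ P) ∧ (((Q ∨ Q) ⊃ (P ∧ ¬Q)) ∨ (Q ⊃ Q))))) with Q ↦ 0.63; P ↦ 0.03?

(Q ∨ Q) = max(0.63, 0.63) = 0.63
¬P: Gödel ¬ of 0.03 = 0 (operand ≠ 0)
((Q ∨ Q) ⊃ ¬P): 0.63 > 0, so result = 0
(Q ∨ ((Q ∨ Q) ⊃ ¬P)) = max(0.63, 0) = 0.63
(Q ∧ Q) = min(0.63, 0.63) = 0.63
¬Q: Gödel ¬ of 0.63 = 0 (operand ≠ 0)
(Q ∧ ¬Q) = min(0.63, 0) = 0
((Q ∧ Q) ∧ (Q ∧ ¬Q)) = min(0.63, 0) = 0
(Q ∧ ((Q ∧ Q) ∧ (Q ∧ ¬Q))) = min(0.63, 0) = 0
(P ∧ (Q ∧ ((Q ∧ Q) ∧ (Q ∧ ¬Q)))) = min(0.03, 0) = 0
¬P: Gödel ¬ of 0.03 = 0 (operand ≠ 0)
(Q ⊃ ¬P): 0.63 > 0, so result = 0
((Q ⊃ ¬P) ∨ P) = max(0, 0.03) = 0.03
(Q ∨ Q) = max(0.63, 0.63) = 0.63
¬Q: Gödel ¬ of 0.63 = 0 (operand ≠ 0)
(P ∧ ¬Q) = min(0.03, 0) = 0
((Q ∨ Q) ⊃ (P ∧ ¬Q)): 0.63 > 0, so result = 0
(Q ⊃ Q): 0.63 ≤ 0.63, so result = 1
(((Q ∨ Q) ⊃ (P ∧ ¬Q)) ∨ (Q ⊃ Q)) = max(0, 1) = 1
(((Q ⊃ ¬P) ∨ P) ∧ (((Q ∨ Q) ⊃ (P ∧ ¬Q)) ∨ (Q ⊃ Q))) = min(0.03, 1) = 0.03
((P ∧ (Q ∧ ((Q ∧ Q) ∧ (Q ∧ ¬Q)))) ∨ (((Q ⊃ ¬P) ∨ P) ∧ (((Q ∨ Q) ⊃ (P ∧ ¬Q)) ∨ (Q ⊃ Q)))) = max(0, 0.03) = 0.03
((Q ∨ ((Q ∨ Q) ⊃ ¬P)) ∨ ((P ∧ (Q ∧ ((Q ∧ Q) ∧ (Q ∧ ¬Q)))) ∨ (((Q ⊃ ¬P) ∨ P) ∧ (((Q ∨ Q) ⊃ (P ∧ ¬Q)) ∨ (Q ⊃ Q))))) = max(0.63, 0.03) = 0.63

0.63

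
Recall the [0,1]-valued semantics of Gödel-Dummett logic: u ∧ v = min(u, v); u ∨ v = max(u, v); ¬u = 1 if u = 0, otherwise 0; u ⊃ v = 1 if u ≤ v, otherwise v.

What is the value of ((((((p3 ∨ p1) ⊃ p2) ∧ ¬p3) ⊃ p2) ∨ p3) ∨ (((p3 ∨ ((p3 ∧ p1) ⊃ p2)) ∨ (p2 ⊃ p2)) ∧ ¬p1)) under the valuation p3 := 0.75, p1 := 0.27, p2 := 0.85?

1.00

(p3 ∨ p1) = max(0.75, 0.27) = 0.75
((p3 ∨ p1) ⊃ p2): 0.75 ≤ 0.85, so result = 1
¬p3: Gödel ¬ of 0.75 = 0 (operand ≠ 0)
(((p3 ∨ p1) ⊃ p2) ∧ ¬p3) = min(1, 0) = 0
((((p3 ∨ p1) ⊃ p2) ∧ ¬p3) ⊃ p2): 0 ≤ 0.85, so result = 1
(((((p3 ∨ p1) ⊃ p2) ∧ ¬p3) ⊃ p2) ∨ p3) = max(1, 0.75) = 1
(p3 ∧ p1) = min(0.75, 0.27) = 0.27
((p3 ∧ p1) ⊃ p2): 0.27 ≤ 0.85, so result = 1
(p3 ∨ ((p3 ∧ p1) ⊃ p2)) = max(0.75, 1) = 1
(p2 ⊃ p2): 0.85 ≤ 0.85, so result = 1
((p3 ∨ ((p3 ∧ p1) ⊃ p2)) ∨ (p2 ⊃ p2)) = max(1, 1) = 1
¬p1: Gödel ¬ of 0.27 = 0 (operand ≠ 0)
(((p3 ∨ ((p3 ∧ p1) ⊃ p2)) ∨ (p2 ⊃ p2)) ∧ ¬p1) = min(1, 0) = 0
((((((p3 ∨ p1) ⊃ p2) ∧ ¬p3) ⊃ p2) ∨ p3) ∨ (((p3 ∨ ((p3 ∧ p1) ⊃ p2)) ∨ (p2 ⊃ p2)) ∧ ¬p1)) = max(1, 0) = 1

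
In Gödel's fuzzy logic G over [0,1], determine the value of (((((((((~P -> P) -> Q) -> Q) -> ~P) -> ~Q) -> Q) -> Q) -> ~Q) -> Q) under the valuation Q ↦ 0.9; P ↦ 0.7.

~P: Gödel ¬ of 0.7 = 0 (operand ≠ 0)
(~P -> P): 0 ≤ 0.7, so result = 1
((~P -> P) -> Q): 1 > 0.9, so result = 0.9
(((~P -> P) -> Q) -> Q): 0.9 ≤ 0.9, so result = 1
~P: Gödel ¬ of 0.7 = 0 (operand ≠ 0)
((((~P -> P) -> Q) -> Q) -> ~P): 1 > 0, so result = 0
~Q: Gödel ¬ of 0.9 = 0 (operand ≠ 0)
(((((~P -> P) -> Q) -> Q) -> ~P) -> ~Q): 0 ≤ 0, so result = 1
((((((~P -> P) -> Q) -> Q) -> ~P) -> ~Q) -> Q): 1 > 0.9, so result = 0.9
(((((((~P -> P) -> Q) -> Q) -> ~P) -> ~Q) -> Q) -> Q): 0.9 ≤ 0.9, so result = 1
~Q: Gödel ¬ of 0.9 = 0 (operand ≠ 0)
((((((((~P -> P) -> Q) -> Q) -> ~P) -> ~Q) -> Q) -> Q) -> ~Q): 1 > 0, so result = 0
(((((((((~P -> P) -> Q) -> Q) -> ~P) -> ~Q) -> Q) -> Q) -> ~Q) -> Q): 0 ≤ 0.9, so result = 1

1.00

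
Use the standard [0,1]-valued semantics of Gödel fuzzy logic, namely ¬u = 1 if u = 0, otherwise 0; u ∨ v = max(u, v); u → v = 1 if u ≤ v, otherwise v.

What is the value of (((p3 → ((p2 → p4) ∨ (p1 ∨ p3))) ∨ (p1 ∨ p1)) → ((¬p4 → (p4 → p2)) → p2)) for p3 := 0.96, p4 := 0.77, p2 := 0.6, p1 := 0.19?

0.60

(p2 → p4): 0.6 ≤ 0.77, so result = 1
(p1 ∨ p3) = max(0.19, 0.96) = 0.96
((p2 → p4) ∨ (p1 ∨ p3)) = max(1, 0.96) = 1
(p3 → ((p2 → p4) ∨ (p1 ∨ p3))): 0.96 ≤ 1, so result = 1
(p1 ∨ p1) = max(0.19, 0.19) = 0.19
((p3 → ((p2 → p4) ∨ (p1 ∨ p3))) ∨ (p1 ∨ p1)) = max(1, 0.19) = 1
¬p4: Gödel ¬ of 0.77 = 0 (operand ≠ 0)
(p4 → p2): 0.77 > 0.6, so result = 0.6
(¬p4 → (p4 → p2)): 0 ≤ 0.6, so result = 1
((¬p4 → (p4 → p2)) → p2): 1 > 0.6, so result = 0.6
(((p3 → ((p2 → p4) ∨ (p1 ∨ p3))) ∨ (p1 ∨ p1)) → ((¬p4 → (p4 → p2)) → p2)): 1 > 0.6, so result = 0.6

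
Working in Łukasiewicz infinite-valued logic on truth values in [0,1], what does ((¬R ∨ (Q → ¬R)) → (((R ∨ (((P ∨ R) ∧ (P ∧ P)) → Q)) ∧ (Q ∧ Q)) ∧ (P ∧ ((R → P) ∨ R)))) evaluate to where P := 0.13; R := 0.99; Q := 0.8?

¬R: Łukasiewicz ¬ gives 1 − 0.99 = 0.01
¬R: Łukasiewicz ¬ gives 1 − 0.99 = 0.01
(Q → ¬R): min(1, 1 − 0.8 + 0.01) = 0.21
(¬R ∨ (Q → ¬R)) = max(0.01, 0.21) = 0.21
(P ∨ R) = max(0.13, 0.99) = 0.99
(P ∧ P) = min(0.13, 0.13) = 0.13
((P ∨ R) ∧ (P ∧ P)) = min(0.99, 0.13) = 0.13
(((P ∨ R) ∧ (P ∧ P)) → Q): min(1, 1 − 0.13 + 0.8) = 1
(R ∨ (((P ∨ R) ∧ (P ∧ P)) → Q)) = max(0.99, 1) = 1
(Q ∧ Q) = min(0.8, 0.8) = 0.8
((R ∨ (((P ∨ R) ∧ (P ∧ P)) → Q)) ∧ (Q ∧ Q)) = min(1, 0.8) = 0.8
(R → P): min(1, 1 − 0.99 + 0.13) = 0.14
((R → P) ∨ R) = max(0.14, 0.99) = 0.99
(P ∧ ((R → P) ∨ R)) = min(0.13, 0.99) = 0.13
(((R ∨ (((P ∨ R) ∧ (P ∧ P)) → Q)) ∧ (Q ∧ Q)) ∧ (P ∧ ((R → P) ∨ R))) = min(0.8, 0.13) = 0.13
((¬R ∨ (Q → ¬R)) → (((R ∨ (((P ∨ R) ∧ (P ∧ P)) → Q)) ∧ (Q ∧ Q)) ∧ (P ∧ ((R → P) ∨ R)))): min(1, 1 − 0.21 + 0.13) = 0.92

0.92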